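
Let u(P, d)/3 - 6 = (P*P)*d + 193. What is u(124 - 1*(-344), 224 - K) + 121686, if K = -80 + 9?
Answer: 193958523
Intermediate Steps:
K = -71
u(P, d) = 597 + 3*d*P² (u(P, d) = 18 + 3*((P*P)*d + 193) = 18 + 3*(P²*d + 193) = 18 + 3*(d*P² + 193) = 18 + 3*(193 + d*P²) = 18 + (579 + 3*d*P²) = 597 + 3*d*P²)
u(124 - 1*(-344), 224 - K) + 121686 = (597 + 3*(224 - 1*(-71))*(124 - 1*(-344))²) + 121686 = (597 + 3*(224 + 71)*(124 + 344)²) + 121686 = (597 + 3*295*468²) + 121686 = (597 + 3*295*219024) + 121686 = (597 + 193836240) + 121686 = 193836837 + 121686 = 193958523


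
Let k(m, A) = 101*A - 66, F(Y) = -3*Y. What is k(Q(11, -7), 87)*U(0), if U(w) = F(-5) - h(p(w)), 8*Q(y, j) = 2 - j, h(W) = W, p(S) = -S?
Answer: 130815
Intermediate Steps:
Q(y, j) = ¼ - j/8 (Q(y, j) = (2 - j)/8 = ¼ - j/8)
k(m, A) = -66 + 101*A
U(w) = 15 + w (U(w) = -3*(-5) - (-1)*w = 15 + w)
k(Q(11, -7), 87)*U(0) = (-66 + 101*87)*(15 + 0) = (-66 + 8787)*15 = 8721*15 = 130815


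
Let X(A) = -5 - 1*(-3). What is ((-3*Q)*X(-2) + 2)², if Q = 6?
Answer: 1444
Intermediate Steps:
X(A) = -2 (X(A) = -5 + 3 = -2)
((-3*Q)*X(-2) + 2)² = (-3*6*(-2) + 2)² = (-18*(-2) + 2)² = (36 + 2)² = 38² = 1444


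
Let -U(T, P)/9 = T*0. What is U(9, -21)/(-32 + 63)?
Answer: 0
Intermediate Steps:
U(T, P) = 0 (U(T, P) = -9*T*0 = -9*0 = 0)
U(9, -21)/(-32 + 63) = 0/(-32 + 63) = 0/31 = (1/31)*0 = 0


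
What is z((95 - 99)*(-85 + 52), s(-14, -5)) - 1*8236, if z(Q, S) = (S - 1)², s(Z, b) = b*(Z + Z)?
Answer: 11085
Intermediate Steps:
s(Z, b) = 2*Z*b (s(Z, b) = b*(2*Z) = 2*Z*b)
z(Q, S) = (-1 + S)²
z((95 - 99)*(-85 + 52), s(-14, -5)) - 1*8236 = (-1 + 2*(-14)*(-5))² - 1*8236 = (-1 + 140)² - 8236 = 139² - 8236 = 19321 - 8236 = 11085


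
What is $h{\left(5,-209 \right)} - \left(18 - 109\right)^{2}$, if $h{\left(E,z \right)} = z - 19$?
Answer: $-8509$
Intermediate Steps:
$h{\left(E,z \right)} = -19 + z$ ($h{\left(E,z \right)} = z - 19 = -19 + z$)
$h{\left(5,-209 \right)} - \left(18 - 109\right)^{2} = \left(-19 - 209\right) - \left(18 - 109\right)^{2} = -228 - \left(-91\right)^{2} = -228 - 8281 = -8509$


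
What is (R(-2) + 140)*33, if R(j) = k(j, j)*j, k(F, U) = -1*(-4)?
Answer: 4356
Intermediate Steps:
k(F, U) = 4
R(j) = 4*j
(R(-2) + 140)*33 = (4*(-2) + 140)*33 = (-8 + 140)*33 = 132*33 = 4356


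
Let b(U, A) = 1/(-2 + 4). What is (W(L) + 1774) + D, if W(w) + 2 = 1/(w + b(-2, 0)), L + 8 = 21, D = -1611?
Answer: 4349/27 ≈ 161.07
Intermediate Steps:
L = 13 (L = -8 + 21 = 13)
b(U, A) = 1/2
W(w) = -2 + 1/(1/2 + w) (W(w) = -2 + 1/(w + 1/2) = -2 + 1/(1/2 + w))
(W(L) + 1774) + D = (-4*13/(1 + 2*13) + 1774) - 1611 = (-4*13/(1 + 26) + 1774) - 1611 = (-4*13/27 + 1774) - 1611 = (-4*13*1/27 + 1774) - 1611 = (-52/27 + 1774) - 1611 = 47846/27 - 1611 = 4349/27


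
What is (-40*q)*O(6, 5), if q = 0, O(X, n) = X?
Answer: 0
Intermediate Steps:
(-40*q)*O(6, 5) = -40*0*6 = 0*6 = 0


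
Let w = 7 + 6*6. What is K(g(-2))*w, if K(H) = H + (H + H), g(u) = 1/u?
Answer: -129/2 ≈ -64.500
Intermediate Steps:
K(H) = 3*H (K(H) = H + 2*H = 3*H)
w = 43 (w = 7 + 36 = 43)
K(g(-2))*w = (3/(-2))*43 = (3*(-½))*43 = -3/2*43 = -129/2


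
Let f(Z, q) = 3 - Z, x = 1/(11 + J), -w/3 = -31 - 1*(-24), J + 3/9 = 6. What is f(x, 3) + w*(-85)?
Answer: -89103/50 ≈ -1782.1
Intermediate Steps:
J = 17/3 (J = -⅓ + 6 = 17/3 ≈ 5.6667)
w = 21 (w = -3*(-31 - 1*(-24)) = -3*(-31 + 24) = -3*(-7) = 21)
x = 3/50 (x = 1/(11 + 17/3) = 1/(50/3) = 3/50 ≈ 0.060000)
f(x, 3) + w*(-85) = (3 - 1*3/50) + 21*(-85) = (3 - 3/50) - 1785 = 147/50 - 1785 = -89103/50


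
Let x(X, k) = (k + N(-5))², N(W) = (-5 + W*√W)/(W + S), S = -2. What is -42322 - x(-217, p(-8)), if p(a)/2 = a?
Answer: -2085102/49 + 1070*I*√5/49 ≈ -42553.0 + 48.828*I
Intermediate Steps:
p(a) = 2*a
N(W) = (-5 + W^(3/2))/(-2 + W) (N(W) = (-5 + W*√W)/(W - 2) = (-5 + W^(3/2))/(-2 + W))
x(X, k) = (5/7 + k + 5*I*√5/7)² (x(X, k) = (k + (-5 + (-5)^(3/2))/(-2 - 5))² = (k + (-5 - 5*I*√5)/(-7))² = (k - (-5 - 5*I*√5)/7)² = (k + (5/7 + 5*I*√5/7))² = (5/7 + k + 5*I*√5/7)²)
-42322 - x(-217, p(-8)) = -42322 - (5 + 7*(2*(-8)) + 5*I*√5)²/49 = -42322 - (5 + 7*(-16) + 5*I*√5)²/49 = -42322 - (5 - 112 + 5*I*√5)²/49 = -42322 - (-107 + 5*I*√5)²/49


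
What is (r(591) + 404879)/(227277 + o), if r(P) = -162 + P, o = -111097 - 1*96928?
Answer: 101327/4813 ≈ 21.053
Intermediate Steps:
o = -208025 (o = -111097 - 96928 = -208025)
(r(591) + 404879)/(227277 + o) = ((-162 + 591) + 404879)/(227277 - 208025) = (429 + 404879)/19252 = 405308*(1/19252) = 101327/4813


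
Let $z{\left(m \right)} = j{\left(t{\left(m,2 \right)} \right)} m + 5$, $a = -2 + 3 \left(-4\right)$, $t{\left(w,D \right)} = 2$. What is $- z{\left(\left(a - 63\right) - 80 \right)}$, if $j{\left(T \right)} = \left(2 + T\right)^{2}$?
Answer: $2507$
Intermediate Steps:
$a = -14$ ($a = -2 - 12 = -14$)
$z{\left(m \right)} = 5 + 16 m$ ($z{\left(m \right)} = \left(2 + 2\right)^{2} m + 5 = 4^{2} m + 5 = 16 m + 5 = 5 + 16 m$)
$- z{\left(\left(a - 63\right) - 80 \right)} = - (5 + 16 \left(\left(-14 - 63\right) - 80\right)) = - (5 + 16 \left(-77 - 80\right)) = - (5 + 16 \left(-157\right)) = - (5 - 2512) = \left(-1\right) \left(-2507\right) = 2507$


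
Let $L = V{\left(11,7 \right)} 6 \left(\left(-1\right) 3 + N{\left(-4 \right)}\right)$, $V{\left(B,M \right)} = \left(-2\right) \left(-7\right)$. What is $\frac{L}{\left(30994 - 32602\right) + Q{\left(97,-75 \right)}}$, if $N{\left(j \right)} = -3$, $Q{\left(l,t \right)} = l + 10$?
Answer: $\frac{504}{1501} \approx 0.33578$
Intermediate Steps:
$Q{\left(l,t \right)} = 10 + l$
$V{\left(B,M \right)} = 14$
$L = -504$ ($L = 14 \cdot 6 \left(\left(-1\right) 3 - 3\right) = 14 \cdot 6 \left(-3 - 3\right) = 14 \cdot 6 \left(-6\right) = 14 \left(-36\right) = -504$)
$\frac{L}{\left(30994 - 32602\right) + Q{\left(97,-75 \right)}} = - \frac{504}{\left(30994 - 32602\right) + \left(10 + 97\right)} = - \frac{504}{-1608 + 107} = - \frac{504}{-1501} = \left(-504\right) \left(- \frac{1}{1501}\right) = \frac{504}{1501}$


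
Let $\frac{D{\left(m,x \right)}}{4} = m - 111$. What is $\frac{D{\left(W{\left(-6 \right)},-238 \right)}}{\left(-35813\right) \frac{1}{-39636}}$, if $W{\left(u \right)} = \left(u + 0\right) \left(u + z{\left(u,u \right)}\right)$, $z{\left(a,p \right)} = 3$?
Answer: $- \frac{14744592}{35813} \approx -411.71$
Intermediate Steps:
$W{\left(u \right)} = u \left(3 + u\right)$ ($W{\left(u \right)} = \left(u + 0\right) \left(u + 3\right) = u \left(3 + u\right)$)
$D{\left(m,x \right)} = -444 + 4 m$ ($D{\left(m,x \right)} = 4 \left(m - 111\right) = 4 \left(-111 + m\right) = -444 + 4 m$)
$\frac{D{\left(W{\left(-6 \right)},-238 \right)}}{\left(-35813\right) \frac{1}{-39636}} = \frac{-444 + 4 \left(- 6 \left(3 - 6\right)\right)}{\left(-35813\right) \frac{1}{-39636}} = \frac{-444 + 4 \left(\left(-6\right) \left(-3\right)\right)}{\left(-35813\right) \left(- \frac{1}{39636}\right)} = \frac{-444 + 4 \cdot 18}{\frac{35813}{39636}} = \left(-444 + 72\right) \frac{39636}{35813} = \left(-372\right) \frac{39636}{35813} = - \frac{14744592}{35813}$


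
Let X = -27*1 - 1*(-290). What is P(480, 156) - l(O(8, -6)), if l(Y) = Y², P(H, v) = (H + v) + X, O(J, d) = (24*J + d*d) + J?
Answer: -54797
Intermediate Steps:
O(J, d) = d² + 25*J (O(J, d) = (24*J + d²) + J = (d² + 24*J) + J = d² + 25*J)
X = 263 (X = -27 + 290 = 263)
P(H, v) = 263 + H + v (P(H, v) = (H + v) + 263 = 263 + H + v)
P(480, 156) - l(O(8, -6)) = (263 + 480 + 156) - ((-6)² + 25*8)² = 899 - (36 + 200)² = 899 - 1*236² = 899 - 1*55696 = 899 - 55696 = -54797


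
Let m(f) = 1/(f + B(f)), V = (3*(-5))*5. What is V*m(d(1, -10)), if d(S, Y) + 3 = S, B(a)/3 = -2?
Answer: 75/8 ≈ 9.3750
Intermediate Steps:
B(a) = -6 (B(a) = 3*(-2) = -6)
d(S, Y) = -3 + S
V = -75 (V = -15*5 = -75)
m(f) = 1/(-6 + f) (m(f) = 1/(f - 6) = 1/(-6 + f))
V*m(d(1, -10)) = -75/(-6 + (-3 + 1)) = -75/(-6 - 2) = -75/(-8) = -75*(-⅛) = 75/8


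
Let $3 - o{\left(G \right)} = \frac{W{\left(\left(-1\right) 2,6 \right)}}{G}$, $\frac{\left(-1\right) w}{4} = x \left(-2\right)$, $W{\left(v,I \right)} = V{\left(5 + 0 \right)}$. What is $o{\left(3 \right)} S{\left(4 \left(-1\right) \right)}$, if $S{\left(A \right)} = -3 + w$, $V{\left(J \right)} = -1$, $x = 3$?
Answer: $70$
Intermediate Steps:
$W{\left(v,I \right)} = -1$
$w = 24$ ($w = - 4 \cdot 3 \left(-2\right) = \left(-4\right) \left(-6\right) = 24$)
$S{\left(A \right)} = 21$ ($S{\left(A \right)} = -3 + 24 = 21$)
$o{\left(G \right)} = 3 + \frac{1}{G}$ ($o{\left(G \right)} = 3 - - \frac{1}{G} = 3 + \frac{1}{G}$)
$o{\left(3 \right)} S{\left(4 \left(-1\right) \right)} = \left(3 + \frac{1}{3}\right) 21 = \frac{10}{3} \cdot 21 = 70$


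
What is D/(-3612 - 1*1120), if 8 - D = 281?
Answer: 3/52 ≈ 0.057692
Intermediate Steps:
D = -273 (D = 8 - 1*281 = 8 - 281 = -273)
D/(-3612 - 1*1120) = -273/(-3612 - 1*1120) = -273/(-3612 - 1120) = -273/(-4732) = -273*(-1/4732) = 3/52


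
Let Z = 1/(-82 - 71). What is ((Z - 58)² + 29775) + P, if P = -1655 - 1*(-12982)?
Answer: 1040922343/23409 ≈ 44467.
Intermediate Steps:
Z = -1/153 (Z = 1/(-153) = -1/153 ≈ -0.0065359)
P = 11327 (P = -1655 + 12982 = 11327)
((Z - 58)² + 29775) + P = ((-1/153 - 58)² + 29775) + 11327 = ((-8875/153)² + 29775) + 11327 = (78765625/23409 + 29775) + 11327 = 775768600/23409 + 11327 = 1040922343/23409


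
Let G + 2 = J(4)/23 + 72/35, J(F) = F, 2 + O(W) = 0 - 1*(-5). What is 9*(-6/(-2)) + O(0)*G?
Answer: 22293/805 ≈ 27.693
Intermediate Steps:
O(W) = 3 (O(W) = -2 + (0 - 1*(-5)) = -2 + (0 + 5) = -2 + 5 = 3)
G = 186/805 (G = -2 + (4/23 + 72/35) = -2 + 1796/805 = 186/805 ≈ 0.23106)
9*(-6/(-2)) + O(0)*G = 9*(-6/(-2)) + 3*(186/805) = 9*(-6*(-½)) + 558/805 = 9*3 + 558/805 = 27 + 558/805 = 22293/805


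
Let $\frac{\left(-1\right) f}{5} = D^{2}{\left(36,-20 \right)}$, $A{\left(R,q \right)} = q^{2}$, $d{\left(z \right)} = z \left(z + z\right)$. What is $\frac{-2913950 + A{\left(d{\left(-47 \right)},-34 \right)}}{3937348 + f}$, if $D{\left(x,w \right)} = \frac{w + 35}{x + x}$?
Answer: $- \frac{1677769344}{2267912323} \approx -0.73979$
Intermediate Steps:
$d{\left(z \right)} = 2 z^{2}$ ($d{\left(z \right)} = z 2 z = 2 z^{2}$)
$D{\left(x,w \right)} = \frac{35 + w}{2 x}$
$f = - \frac{125}{576}$ ($f = - 5 \left(\frac{35 - 20}{2 \cdot 36}\right)^{2} = - 5 \left(\frac{1}{2} \cdot \frac{1}{36} \cdot 15\right)^{2} = - 5 \left(\frac{5}{24}\right)^{2} = \left(-5\right) \frac{25}{576} = - \frac{125}{576} \approx -0.21701$)
$\frac{-2913950 + A{\left(d{\left(-47 \right)},-34 \right)}}{3937348 + f} = \frac{-2913950 + \left(-34\right)^{2}}{3937348 - \frac{125}{576}} = \frac{-2913950 + 1156}{\frac{2267912323}{576}} = \left(-2912794\right) \frac{576}{2267912323} = - \frac{1677769344}{2267912323}$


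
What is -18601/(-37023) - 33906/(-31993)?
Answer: 1850403631/1184476839 ≈ 1.5622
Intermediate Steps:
-18601/(-37023) - 33906/(-31993) = -18601*(-1/37023) - 33906*(-1/31993) = 18601/37023 + 33906/31993 = 1850403631/1184476839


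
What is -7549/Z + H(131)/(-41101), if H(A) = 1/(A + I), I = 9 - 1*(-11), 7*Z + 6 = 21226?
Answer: -327956942813/131696646220 ≈ -2.4902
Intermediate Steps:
Z = 21220/7 (Z = -6/7 + (⅐)*21226 = -6/7 + 21226/7 = 21220/7 ≈ 3031.4)
I = 20 (I = 9 + 11 = 20)
H(A) = 1/(20 + A) (H(A) = 1/(A + 20) = 1/(20 + A))
-7549/Z + H(131)/(-41101) = -7549/21220/7 + 1/((20 + 131)*(-41101)) = -7549*7/21220 - 1/41101/151 = -52843/21220 + (1/151)*(-1/41101) = -52843/21220 - 1/6206251 = -327956942813/131696646220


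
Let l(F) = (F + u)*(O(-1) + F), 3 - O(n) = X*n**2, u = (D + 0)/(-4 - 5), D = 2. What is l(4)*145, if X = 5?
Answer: 9860/9 ≈ 1095.6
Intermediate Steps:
u = -2/9 (u = (2 + 0)/(-4 - 5) = 2/(-9) = 2*(-1/9) = -2/9 ≈ -0.22222)
O(n) = 3 - 5*n**2
l(F) = (-2 + F)*(-2/9 + F) (l(F) = (F - 2/9)*((3 - 5*(-1)**2) + F) = (-2/9 + F)*((3 - 5*1) + F) = (-2/9 + F)*((3 - 5) + F) = (-2/9 + F)*(-2 + F) = (-2 + F)*(-2/9 + F))
l(4)*145 = (4/9 + 4**2 - 20/9*4)*145 = (4/9 + 16 - 80/9)*145 = (68/9)*145 = 9860/9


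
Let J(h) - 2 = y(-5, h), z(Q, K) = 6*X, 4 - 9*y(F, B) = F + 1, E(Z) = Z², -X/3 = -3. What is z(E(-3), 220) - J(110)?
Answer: 460/9 ≈ 51.111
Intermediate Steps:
X = 9 (X = -3*(-3) = 9)
y(F, B) = ⅓ - F/9 (y(F, B) = 4/9 - (F + 1)/9 = 4/9 - (1 + F)/9 = 4/9 + (-⅑ - F/9) = ⅓ - F/9)
z(Q, K) = 54 (z(Q, K) = 6*9 = 54)
J(h) = 26/9 (J(h) = 2 + (⅓ - ⅑*(-5)) = 2 + (⅓ + 5/9) = 2 + 8/9 = 26/9)
z(E(-3), 220) - J(110) = 54 - 1*26/9 = 54 - 26/9 = 460/9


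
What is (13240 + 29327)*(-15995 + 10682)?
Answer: -226158471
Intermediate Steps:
(13240 + 29327)*(-15995 + 10682) = 42567*(-5313) = -226158471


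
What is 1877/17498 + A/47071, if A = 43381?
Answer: 847433005/823648358 ≈ 1.0289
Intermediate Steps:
1877/17498 + A/47071 = 1877/17498 + 43381/47071 = 847433005/823648358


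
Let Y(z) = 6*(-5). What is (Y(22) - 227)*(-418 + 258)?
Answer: 41120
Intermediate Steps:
Y(z) = -30
(Y(22) - 227)*(-418 + 258) = (-30 - 227)*(-418 + 258) = -257*(-160) = 41120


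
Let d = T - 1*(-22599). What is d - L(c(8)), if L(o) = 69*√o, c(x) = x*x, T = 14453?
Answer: 36500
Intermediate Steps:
c(x) = x²
d = 37052 (d = 14453 - 1*(-22599) = 14453 + 22599 = 37052)
d - L(c(8)) = 37052 - 69*√(8²) = 37052 - 69*√64 = 37052 - 69*8 = 37052 - 1*552 = 37052 - 552 = 36500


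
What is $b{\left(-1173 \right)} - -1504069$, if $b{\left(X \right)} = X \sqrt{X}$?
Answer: $1504069 - 1173 i \sqrt{1173} \approx 1.5041 \cdot 10^{6} - 40174.0 i$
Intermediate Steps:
$b{\left(X \right)} = X^{\frac{3}{2}}$
$b{\left(-1173 \right)} - -1504069 = \left(-1173\right)^{\frac{3}{2}} - -1504069 = - 1173 i \sqrt{1173} + 1504069 = 1504069 - 1173 i \sqrt{1173}$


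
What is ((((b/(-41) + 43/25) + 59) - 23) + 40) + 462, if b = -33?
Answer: 554038/1025 ≈ 540.52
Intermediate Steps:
((((b/(-41) + 43/25) + 59) - 23) + 40) + 462 = ((((-33/(-41) + 43/25) + 59) - 23) + 40) + 462 = ((((-33*(-1/41) + 43*(1/25)) + 59) - 23) + 40) + 462 = ((((33/41 + 43/25) + 59) - 23) + 40) + 462 = (((2588/1025 + 59) - 23) + 40) + 462 = ((63063/1025 - 23) + 40) + 462 = (39488/1025 + 40) + 462 = 80488/1025 + 462 = 554038/1025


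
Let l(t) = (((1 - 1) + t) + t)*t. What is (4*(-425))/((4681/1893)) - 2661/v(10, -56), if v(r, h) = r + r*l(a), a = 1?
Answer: -36333047/46810 ≈ -776.18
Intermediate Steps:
l(t) = 2*t² (l(t) = ((0 + t) + t)*t = (t + t)*t = (2*t)*t = 2*t²)
v(r, h) = 3*r (v(r, h) = r + r*(2*1²) = r + r*(2*1) = r + r*2 = r + 2*r = 3*r)
(4*(-425))/((4681/1893)) - 2661/v(10, -56) = (4*(-425))/((4681/1893)) - 2661/(3*10) = -1700/(4681*(1/1893)) - 2661/30 = -1700/4681/1893 - 2661*1/30 = -1700*1893/4681 - 887/10 = -3218100/4681 - 887/10 = -36333047/46810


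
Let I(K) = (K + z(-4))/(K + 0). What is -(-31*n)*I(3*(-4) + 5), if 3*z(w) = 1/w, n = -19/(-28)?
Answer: 50065/2352 ≈ 21.286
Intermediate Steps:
n = 19/28 (n = -19*(-1/28) = 19/28 ≈ 0.67857)
z(w) = 1/(3*w)
I(K) = (-1/12 + K)/K (I(K) = (K + (⅓)/(-4))/(K + 0) = (K + (⅓)*(-¼))/K = (K - 1/12)/K = (-1/12 + K)/K)
-(-31*n)*I(3*(-4) + 5) = -(-31*19/28)*(-1/12 + (3*(-4) + 5))/(3*(-4) + 5) = -(-589)*(-1/12 + (-12 + 5))/(-12 + 5)/28 = -(-589)*(-1/12 - 7)/(-7)/28 = -(-589)*(-⅐*(-85/12))/28 = -(-589)*85/(28*84) = -1*(-50065/2352) = 50065/2352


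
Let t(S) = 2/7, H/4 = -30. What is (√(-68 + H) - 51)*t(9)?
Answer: -102/7 + 4*I*√47/7 ≈ -14.571 + 3.9175*I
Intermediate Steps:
H = -120 (H = 4*(-30) = -120)
t(S) = 2/7 (t(S) = 2*(⅐) = 2/7)
(√(-68 + H) - 51)*t(9) = (√(-68 - 120) - 51)*(2/7) = (√(-188) - 51)*(2/7) = (2*I*√47 - 51)*(2/7) = (-51 + 2*I*√47)*(2/7) = -102/7 + 4*I*√47/7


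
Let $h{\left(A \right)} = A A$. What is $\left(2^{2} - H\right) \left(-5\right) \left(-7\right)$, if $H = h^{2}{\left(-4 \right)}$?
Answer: $-8820$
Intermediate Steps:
$h{\left(A \right)} = A^{2}$
$H = 256$ ($H = \left(\left(-4\right)^{2}\right)^{2} = 16^{2} = 256$)
$\left(2^{2} - H\right) \left(-5\right) \left(-7\right) = \left(2^{2} - 256\right) \left(-5\right) \left(-7\right) = \left(4 - 256\right) \left(-5\right) \left(-7\right) = \left(-252\right) \left(-5\right) \left(-7\right) = 1260 \left(-7\right) = -8820$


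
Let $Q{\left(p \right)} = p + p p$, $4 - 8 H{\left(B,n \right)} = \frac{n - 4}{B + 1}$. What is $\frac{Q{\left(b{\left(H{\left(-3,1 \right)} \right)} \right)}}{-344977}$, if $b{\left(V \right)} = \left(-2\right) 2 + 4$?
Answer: $0$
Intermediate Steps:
$H{\left(B,n \right)} = \frac{1}{2} - \frac{-4 + n}{8 \left(1 + B\right)}$ ($H{\left(B,n \right)} = \frac{1}{2} - \frac{\left(n - 4\right) \frac{1}{B + 1}}{8} = \frac{1}{2} - \frac{\left(-4 + n\right) \frac{1}{1 + B}}{8} = \frac{1}{2} - \frac{\frac{1}{1 + B} \left(-4 + n\right)}{8} = \frac{1}{2} - \frac{-4 + n}{8 \left(1 + B\right)}$)
$b{\left(V \right)} = 0$ ($b{\left(V \right)} = -4 + 4 = 0$)
$Q{\left(p \right)} = p + p^{2}$
$\frac{Q{\left(b{\left(H{\left(-3,1 \right)} \right)} \right)}}{-344977} = \frac{0 \left(1 + 0\right)}{-344977} = 0 \cdot 1 \left(- \frac{1}{344977}\right) = 0 \left(- \frac{1}{344977}\right) = 0$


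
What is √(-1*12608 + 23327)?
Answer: 3*√1191 ≈ 103.53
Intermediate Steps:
√(-1*12608 + 23327) = √(-12608 + 23327) = √10719 = 3*√1191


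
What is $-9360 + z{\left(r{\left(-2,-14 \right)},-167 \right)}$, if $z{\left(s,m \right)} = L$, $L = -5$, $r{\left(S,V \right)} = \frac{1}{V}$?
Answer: $-9365$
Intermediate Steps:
$z{\left(s,m \right)} = -5$
$-9360 + z{\left(r{\left(-2,-14 \right)},-167 \right)} = -9360 - 5 = -9365$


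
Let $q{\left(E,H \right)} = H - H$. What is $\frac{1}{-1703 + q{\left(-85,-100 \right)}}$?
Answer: $- \frac{1}{1703} \approx -0.0005872$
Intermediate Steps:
$q{\left(E,H \right)} = 0$
$\frac{1}{-1703 + q{\left(-85,-100 \right)}} = \frac{1}{-1703 + 0} = \frac{1}{-1703} = - \frac{1}{1703}$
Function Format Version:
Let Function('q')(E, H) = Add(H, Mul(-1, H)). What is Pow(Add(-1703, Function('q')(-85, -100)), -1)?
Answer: Rational(-1, 1703) ≈ -0.00058720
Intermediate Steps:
Function('q')(E, H) = 0
Pow(Add(-1703, Function('q')(-85, -100)), -1) = Pow(Add(-1703, 0), -1) = Pow(-1703, -1) = Rational(-1, 1703)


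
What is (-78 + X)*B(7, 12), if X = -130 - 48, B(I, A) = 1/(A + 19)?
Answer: -256/31 ≈ -8.2581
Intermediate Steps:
B(I, A) = 1/(19 + A)
X = -178
(-78 + X)*B(7, 12) = (-78 - 178)/(19 + 12) = -256/31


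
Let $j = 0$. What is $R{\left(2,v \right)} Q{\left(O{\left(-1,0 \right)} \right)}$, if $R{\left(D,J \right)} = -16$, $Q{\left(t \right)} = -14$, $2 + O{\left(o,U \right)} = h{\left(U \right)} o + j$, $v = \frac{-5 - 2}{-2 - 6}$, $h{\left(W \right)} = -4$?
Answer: $224$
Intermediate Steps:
$v = \frac{7}{8}$ ($v = - \frac{7}{-8} = \left(-7\right) \left(- \frac{1}{8}\right) = \frac{7}{8} \approx 0.875$)
$O{\left(o,U \right)} = -2 - 4 o$ ($O{\left(o,U \right)} = -2 + \left(- 4 o + 0\right) = -2 - 4 o$)
$R{\left(2,v \right)} Q{\left(O{\left(-1,0 \right)} \right)} = \left(-16\right) \left(-14\right) = 224$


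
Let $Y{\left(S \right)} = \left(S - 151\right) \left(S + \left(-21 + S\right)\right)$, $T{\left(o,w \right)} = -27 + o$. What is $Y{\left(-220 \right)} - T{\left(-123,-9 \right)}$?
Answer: $171181$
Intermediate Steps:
$Y{\left(S \right)} = \left(-151 + S\right) \left(-21 + 2 S\right)$
$Y{\left(-220 \right)} - T{\left(-123,-9 \right)} = \left(3171 - -71060 + 2 \left(-220\right)^{2}\right) - \left(-27 - 123\right) = \left(3171 + 71060 + 2 \cdot 48400\right) - -150 = \left(3171 + 71060 + 96800\right) + 150 = 171031 + 150 = 171181$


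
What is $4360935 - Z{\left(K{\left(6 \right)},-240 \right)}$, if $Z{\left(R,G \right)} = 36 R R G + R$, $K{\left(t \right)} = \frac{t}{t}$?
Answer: $4369574$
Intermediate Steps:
$K{\left(t \right)} = 1$
$Z{\left(R,G \right)} = R + 36 G R^{2}$ ($Z{\left(R,G \right)} = 36 R^{2} G + R = 36 G R^{2} + R = R + 36 G R^{2}$)
$4360935 - Z{\left(K{\left(6 \right)},-240 \right)} = 4360935 - 1 \left(1 + 36 \left(-240\right) 1\right) = 4360935 - 1 \left(1 - 8640\right) = 4360935 - 1 \left(-8639\right) = 4360935 - -8639 = 4360935 + 8639 = 4369574$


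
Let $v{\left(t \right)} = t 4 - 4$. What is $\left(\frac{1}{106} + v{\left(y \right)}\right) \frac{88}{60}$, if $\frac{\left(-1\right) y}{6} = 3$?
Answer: $- \frac{5907}{53} \approx -111.45$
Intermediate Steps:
$y = -18$ ($y = \left(-6\right) 3 = -18$)
$v{\left(t \right)} = -4 + 4 t$ ($v{\left(t \right)} = 4 t - 4 = -4 + 4 t$)
$\left(\frac{1}{106} + v{\left(y \right)}\right) \frac{88}{60} = \left(\frac{1}{106} + \left(-4 + 4 \left(-18\right)\right)\right) \frac{88}{60} = \left(\frac{1}{106} - 76\right) 88 \cdot \frac{1}{60} = \left(\frac{1}{106} - 76\right) \frac{22}{15} = \left(- \frac{8055}{106}\right) \frac{22}{15} = - \frac{5907}{53}$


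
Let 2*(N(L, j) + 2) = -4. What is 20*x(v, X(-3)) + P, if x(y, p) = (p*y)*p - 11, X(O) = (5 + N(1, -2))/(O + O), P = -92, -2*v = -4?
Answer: -2798/9 ≈ -310.89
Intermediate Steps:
v = 2 (v = -1/2*(-4) = 2)
N(L, j) = -4 (N(L, j) = -2 + (1/2)*(-4) = -2 - 2 = -4)
X(O) = 1/(2*O) (X(O) = (5 - 4)/(O + O) = 1/(2*O))
x(y, p) = -11 + y*p**2 (x(y, p) = y*p**2 - 11 = -11 + y*p**2)
20*x(v, X(-3)) + P = 20*(-11 + 2*((1/2)/(-3))**2) - 92 = 20*(-11 + 2*((1/2)*(-1/3))**2) - 92 = 20*(-11 + 2*(-1/6)**2) - 92 = 20*(-11 + 2*(1/36)) - 92 = 20*(-11 + 1/18) - 92 = 20*(-197/18) - 92 = -1970/9 - 92 = -2798/9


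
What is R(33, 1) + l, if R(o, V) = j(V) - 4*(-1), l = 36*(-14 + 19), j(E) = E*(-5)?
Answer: 179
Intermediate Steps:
j(E) = -5*E
l = 180 (l = 36*5 = 180)
R(o, V) = 4 - 5*V (R(o, V) = -5*V - 4*(-1) = -5*V + 4 = 4 - 5*V)
R(33, 1) + l = (4 - 5*1) + 180 = (4 - 5) + 180 = -1 + 180 = 179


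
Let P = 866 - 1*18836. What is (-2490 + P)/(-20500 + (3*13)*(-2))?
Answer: 10230/10289 ≈ 0.99427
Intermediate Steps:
P = -17970 (P = 866 - 18836 = -17970)
(-2490 + P)/(-20500 + (3*13)*(-2)) = (-2490 - 17970)/(-20500 + (3*13)*(-2)) = -20460/(-20500 + 39*(-2)) = -20460/(-20500 - 78) = -20460/(-20578) = -20460*(-1/20578) = 10230/10289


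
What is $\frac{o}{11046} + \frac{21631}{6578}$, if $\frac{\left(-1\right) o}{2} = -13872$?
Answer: $\frac{70239343}{12110098} \approx 5.8001$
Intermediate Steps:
$o = 27744$ ($o = \left(-2\right) \left(-13872\right) = 27744$)
$\frac{o}{11046} + \frac{21631}{6578} = \frac{27744}{11046} + \frac{21631}{6578} = 27744 \cdot \frac{1}{11046} + 21631 \cdot \frac{1}{6578} = \frac{4624}{1841} + \frac{21631}{6578} = \frac{70239343}{12110098}$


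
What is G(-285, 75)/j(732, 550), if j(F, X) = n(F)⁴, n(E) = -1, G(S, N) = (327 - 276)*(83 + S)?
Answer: -10302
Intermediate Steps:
G(S, N) = 4233 + 51*S (G(S, N) = 51*(83 + S) = 4233 + 51*S)
j(F, X) = 1 (j(F, X) = (-1)⁴ = 1)
G(-285, 75)/j(732, 550) = (4233 + 51*(-285))/1 = (4233 - 14535)*1 = -10302*1 = -10302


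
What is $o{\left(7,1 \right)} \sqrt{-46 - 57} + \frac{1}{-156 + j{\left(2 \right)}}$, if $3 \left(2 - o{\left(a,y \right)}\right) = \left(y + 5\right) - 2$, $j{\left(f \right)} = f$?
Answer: $- \frac{1}{154} + \frac{2 i \sqrt{103}}{3} \approx -0.0064935 + 6.7659 i$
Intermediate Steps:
$o{\left(a,y \right)} = 1 - \frac{y}{3}$ ($o{\left(a,y \right)} = 2 - \frac{\left(y + 5\right) - 2}{3} = 2 - \frac{\left(5 + y\right) - 2}{3} = 2 - \frac{3 + y}{3} = 2 - \left(1 + \frac{y}{3}\right) = 1 - \frac{y}{3}$)
$o{\left(7,1 \right)} \sqrt{-46 - 57} + \frac{1}{-156 + j{\left(2 \right)}} = \left(1 - \frac{1}{3}\right) \sqrt{-46 - 57} + \frac{1}{-156 + 2} = \left(1 - \frac{1}{3}\right) \sqrt{-103} + \frac{1}{-154} = \frac{2 i \sqrt{103}}{3} - \frac{1}{154} = - \frac{1}{154} + \frac{2 i \sqrt{103}}{3}$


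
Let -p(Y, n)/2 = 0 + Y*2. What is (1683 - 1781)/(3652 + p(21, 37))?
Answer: -49/1784 ≈ -0.027466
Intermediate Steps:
p(Y, n) = -4*Y (p(Y, n) = -2*(0 + Y*2) = -2*(0 + 2*Y) = -4*Y)
(1683 - 1781)/(3652 + p(21, 37)) = (1683 - 1781)/(3652 - 4*21) = -98/(3652 - 84) = -98/3568 = -98*1/3568 = -49/1784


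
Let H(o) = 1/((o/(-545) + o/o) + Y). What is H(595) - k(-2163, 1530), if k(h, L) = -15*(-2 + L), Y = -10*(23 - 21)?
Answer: 50194691/2190 ≈ 22920.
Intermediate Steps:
Y = -20 (Y = -10*2 = -20)
k(h, L) = 30 - 15*L
H(o) = 1/(-19 - o/545) (H(o) = 1/((o/(-545) + o/o) - 20) = 1/((o*(-1/545) + 1) - 20) = 1/((-o/545 + 1) - 20) = 1/((1 - o/545) - 20) = 1/(-19 - o/545))
H(595) - k(-2163, 1530) = -545/(10355 + 595) - (30 - 15*1530) = -545/10950 - (30 - 22950) = -545*1/10950 - 1*(-22920) = -109/2190 + 22920 = 50194691/2190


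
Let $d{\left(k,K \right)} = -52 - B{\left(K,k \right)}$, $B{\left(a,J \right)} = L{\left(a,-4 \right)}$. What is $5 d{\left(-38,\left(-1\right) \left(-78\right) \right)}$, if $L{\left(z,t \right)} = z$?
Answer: $-650$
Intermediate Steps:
$B{\left(a,J \right)} = a$
$d{\left(k,K \right)} = -52 - K$
$5 d{\left(-38,\left(-1\right) \left(-78\right) \right)} = 5 \left(-52 - \left(-1\right) \left(-78\right)\right) = 5 \left(-52 - 78\right) = 5 \left(-130\right) = -650$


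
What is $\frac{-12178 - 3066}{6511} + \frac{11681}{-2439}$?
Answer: $- \frac{113235107}{15880329} \approx -7.1305$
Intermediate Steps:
$\frac{-12178 - 3066}{6511} + \frac{11681}{-2439} = \left(-15244\right) \frac{1}{6511} + 11681 \left(- \frac{1}{2439}\right) = - \frac{15244}{6511} - \frac{11681}{2439} = - \frac{113235107}{15880329}$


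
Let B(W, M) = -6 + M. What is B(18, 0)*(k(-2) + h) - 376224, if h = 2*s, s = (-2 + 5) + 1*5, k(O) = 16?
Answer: -376416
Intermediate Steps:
s = 8 (s = 3 + 5 = 8)
h = 16 (h = 2*8 = 16)
B(18, 0)*(k(-2) + h) - 376224 = (-6 + 0)*(16 + 16) - 376224 = -6*32 - 376224 = -192 - 376224 = -376416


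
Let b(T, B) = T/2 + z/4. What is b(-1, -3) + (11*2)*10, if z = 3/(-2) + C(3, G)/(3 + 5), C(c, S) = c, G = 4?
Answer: 7015/32 ≈ 219.22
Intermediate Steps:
z = -9/8 (z = 3/(-2) + 3/(3 + 5) = 3*(-1/2) + 3/8 = -3/2 + 3*(1/8) = -3/2 + 3/8 = -9/8 ≈ -1.1250)
b(T, B) = -9/32 + T/2 (b(T, B) = T/2 - 9/8/4 = T*(1/2) - 9/8*1/4 = T/2 - 9/32 = -9/32 + T/2)
b(-1, -3) + (11*2)*10 = (-9/32 + (1/2)*(-1)) + (11*2)*10 = (-9/32 - 1/2) + 22*10 = -25/32 + 220 = 7015/32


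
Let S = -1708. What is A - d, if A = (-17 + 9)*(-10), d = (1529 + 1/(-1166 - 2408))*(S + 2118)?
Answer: -1120109265/1787 ≈ -6.2681e+5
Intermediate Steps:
d = 1120252225/1787 (d = (1529 + 1/(-1166 - 2408))*(-1708 + 2118) = (1529 + 1/(-3574))*410 = (1529 - 1/3574)*410 = (5464645/3574)*410 = 1120252225/1787 ≈ 6.2689e+5)
A = 80 (A = -8*(-10) = 80)
A - d = 80 - 1*1120252225/1787 = 80 - 1120252225/1787 = -1120109265/1787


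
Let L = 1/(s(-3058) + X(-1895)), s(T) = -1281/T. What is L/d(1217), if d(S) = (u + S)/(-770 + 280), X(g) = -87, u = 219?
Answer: 74921/19010127 ≈ 0.0039411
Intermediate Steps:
d(S) = -219/490 - S/490 (d(S) = (219 + S)/(-770 + 280) = (219 + S)/(-490) = (219 + S)*(-1/490) = -219/490 - S/490)
L = -3058/264765 (L = 1/(-1281/(-3058) - 87) = 1/(-1281*(-1/3058) - 87) = 1/(1281/3058 - 87) = 1/(-264765/3058) = -3058/264765 ≈ -0.011550)
L/d(1217) = -3058/(264765*(-219/490 - 1/490*1217)) = -3058/(264765*(-219/490 - 1217/490)) = -3058/(264765*(-718/245)) = -3058/264765*(-245/718) = 74921/19010127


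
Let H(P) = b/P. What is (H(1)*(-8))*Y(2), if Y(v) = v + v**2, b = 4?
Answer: -192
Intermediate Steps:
H(P) = 4/P
(H(1)*(-8))*Y(2) = ((4/1)*(-8))*(2*(1 + 2)) = ((4*1)*(-8))*(2*3) = (4*(-8))*6 = -32*6 = -192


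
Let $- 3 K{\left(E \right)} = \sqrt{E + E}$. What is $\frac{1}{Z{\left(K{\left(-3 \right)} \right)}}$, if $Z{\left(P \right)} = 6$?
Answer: $\frac{1}{6} \approx 0.16667$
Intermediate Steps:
$K{\left(E \right)} = - \frac{\sqrt{2} \sqrt{E}}{3}$ ($K{\left(E \right)} = - \frac{\sqrt{E + E}}{3} = - \frac{\sqrt{2 E}}{3} = - \frac{\sqrt{2} \sqrt{E}}{3}$)
$\frac{1}{Z{\left(K{\left(-3 \right)} \right)}} = \frac{1}{6}$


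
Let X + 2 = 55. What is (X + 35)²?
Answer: 7744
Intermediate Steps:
X = 53 (X = -2 + 55 = 53)
(X + 35)² = (53 + 35)² = 88² = 7744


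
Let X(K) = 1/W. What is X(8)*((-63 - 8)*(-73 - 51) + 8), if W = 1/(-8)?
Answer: -70496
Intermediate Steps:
W = -⅛ ≈ -0.12500
X(K) = -8 (X(K) = 1/(-⅛) = -8)
X(8)*((-63 - 8)*(-73 - 51) + 8) = -8*((-63 - 8)*(-73 - 51) + 8) = -8*(-71*(-124) + 8) = -8*(8804 + 8) = -8*8812 = -70496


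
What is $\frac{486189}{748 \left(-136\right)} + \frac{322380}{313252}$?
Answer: $- \frac{2716013727}{724238624} \approx -3.7502$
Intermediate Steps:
$\frac{486189}{748 \left(-136\right)} + \frac{322380}{313252} = \frac{486189}{-101728} + 322380 \cdot \frac{1}{313252} = 486189 \left(- \frac{1}{101728}\right) + \frac{80595}{78313} = - \frac{44199}{9248} + \frac{80595}{78313} = - \frac{2716013727}{724238624}$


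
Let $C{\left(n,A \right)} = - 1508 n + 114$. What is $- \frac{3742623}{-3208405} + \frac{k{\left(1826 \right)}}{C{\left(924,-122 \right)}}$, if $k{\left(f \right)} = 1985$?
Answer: $\frac{5208145604269}{4470200101590} \approx 1.1651$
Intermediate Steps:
$C{\left(n,A \right)} = 114 - 1508 n$
$- \frac{3742623}{-3208405} + \frac{k{\left(1826 \right)}}{C{\left(924,-122 \right)}} = - \frac{3742623}{-3208405} + \frac{1985}{114 - 1393392} = \left(-3742623\right) \left(- \frac{1}{3208405}\right) + \frac{1985}{114 - 1393392} = \frac{3742623}{3208405} + \frac{1985}{-1393278} = \frac{3742623}{3208405} + 1985 \left(- \frac{1}{1393278}\right) = \frac{3742623}{3208405} - \frac{1985}{1393278} = \frac{5208145604269}{4470200101590}$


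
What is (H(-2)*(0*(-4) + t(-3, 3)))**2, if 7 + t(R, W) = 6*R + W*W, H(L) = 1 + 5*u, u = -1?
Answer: 4096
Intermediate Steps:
H(L) = -4 (H(L) = 1 + 5*(-1) = 1 - 5 = -4)
t(R, W) = -7 + W**2 + 6*R (t(R, W) = -7 + (6*R + W*W) = -7 + (6*R + W**2) = -7 + (W**2 + 6*R) = -7 + W**2 + 6*R)
(H(-2)*(0*(-4) + t(-3, 3)))**2 = (-4*(0*(-4) + (-7 + 3**2 + 6*(-3))))**2 = (-4*(0 + (-7 + 9 - 18)))**2 = (-4*(0 - 16))**2 = (-4*(-16))**2 = 64**2 = 4096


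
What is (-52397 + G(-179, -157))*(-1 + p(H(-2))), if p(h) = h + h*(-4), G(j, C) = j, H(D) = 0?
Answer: 52576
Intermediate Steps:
p(h) = -3*h (p(h) = h - 4*h = -3*h)
(-52397 + G(-179, -157))*(-1 + p(H(-2))) = (-52397 - 179)*(-1 - 3*0) = -52576*(-1 + 0) = -52576*(-1) = 52576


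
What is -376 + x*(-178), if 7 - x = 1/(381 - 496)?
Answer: -186708/115 ≈ -1623.5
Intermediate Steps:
x = 806/115 (x = 7 - 1/(381 - 496) = 7 - 1/(-115) = 7 - 1*(-1/115) = 7 + 1/115 = 806/115 ≈ 7.0087)
-376 + x*(-178) = -376 + (806/115)*(-178) = -376 - 143468/115 = -186708/115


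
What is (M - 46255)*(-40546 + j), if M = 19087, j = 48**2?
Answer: 1038958656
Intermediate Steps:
j = 2304
(M - 46255)*(-40546 + j) = (19087 - 46255)*(-40546 + 2304) = -27168*(-38242) = 1038958656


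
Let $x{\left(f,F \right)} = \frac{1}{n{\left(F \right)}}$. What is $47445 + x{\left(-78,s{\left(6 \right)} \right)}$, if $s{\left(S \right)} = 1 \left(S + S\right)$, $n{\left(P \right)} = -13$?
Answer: $\frac{616784}{13} \approx 47445.0$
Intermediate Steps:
$s{\left(S \right)} = 2 S$ ($s{\left(S \right)} = 1 \cdot 2 S = 2 S$)
$x{\left(f,F \right)} = - \frac{1}{13}$ ($x{\left(f,F \right)} = \frac{1}{-13} = - \frac{1}{13}$)
$47445 + x{\left(-78,s{\left(6 \right)} \right)} = 47445 - \frac{1}{13} = \frac{616784}{13}$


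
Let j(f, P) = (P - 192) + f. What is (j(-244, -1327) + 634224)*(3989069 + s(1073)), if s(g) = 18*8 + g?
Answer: 2523700273846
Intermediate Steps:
j(f, P) = -192 + P + f (j(f, P) = (-192 + P) + f = -192 + P + f)
s(g) = 144 + g
(j(-244, -1327) + 634224)*(3989069 + s(1073)) = ((-192 - 1327 - 244) + 634224)*(3989069 + (144 + 1073)) = (-1763 + 634224)*(3989069 + 1217) = 632461*3990286 = 2523700273846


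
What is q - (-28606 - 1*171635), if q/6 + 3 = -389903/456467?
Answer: 91392852723/456467 ≈ 2.0022e+5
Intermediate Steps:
q = -10555824/456467 (q = -18 + 6*(-389903/456467) = -18 - 2339418/456467 = -10555824/456467 ≈ -23.125)
q - (-28606 - 1*171635) = -10555824/456467 - (-28606 - 1*171635) = -10555824/456467 - (-28606 - 171635) = -10555824/456467 - 1*(-200241) = -10555824/456467 + 200241 = 91392852723/456467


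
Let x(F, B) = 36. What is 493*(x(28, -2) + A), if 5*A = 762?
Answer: 464406/5 ≈ 92881.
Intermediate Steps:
A = 762/5 (A = (⅕)*762 = 762/5 ≈ 152.40)
493*(x(28, -2) + A) = 493*(36 + 762/5) = 493*(942/5) = 464406/5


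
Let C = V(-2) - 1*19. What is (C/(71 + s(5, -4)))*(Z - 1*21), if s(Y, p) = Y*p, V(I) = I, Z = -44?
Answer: 455/17 ≈ 26.765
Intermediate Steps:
C = -21 (C = -2 - 1*19 = -2 - 19 = -21)
(C/(71 + s(5, -4)))*(Z - 1*21) = (-21/(71 + 5*(-4)))*(-44 - 1*21) = (-21/(71 - 20))*(-44 - 21) = -21/51*(-65) = -21*1/51*(-65) = -7/17*(-65) = 455/17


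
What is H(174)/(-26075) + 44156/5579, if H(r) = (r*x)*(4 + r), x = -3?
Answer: 238535152/20781775 ≈ 11.478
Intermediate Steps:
H(r) = -3*r*(4 + r) (H(r) = (r*(-3))*(4 + r) = (-3*r)*(4 + r) = -3*r*(4 + r))
H(174)/(-26075) + 44156/5579 = -3*174*(4 + 174)/(-26075) + 44156/5579 = -3*174*178*(-1/26075) + 44156*(1/5579) = -92916*(-1/26075) + 6308/797 = 92916/26075 + 6308/797 = 238535152/20781775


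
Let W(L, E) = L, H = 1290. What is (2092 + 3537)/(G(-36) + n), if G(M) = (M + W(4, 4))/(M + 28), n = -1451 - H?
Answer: -5629/2737 ≈ -2.0566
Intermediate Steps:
n = -2741 (n = -1451 - 1*1290 = -1451 - 1290 = -2741)
G(M) = (4 + M)/(28 + M) (G(M) = (M + 4)/(M + 28) = (4 + M)/(28 + M))
(2092 + 3537)/(G(-36) + n) = (2092 + 3537)/((4 - 36)/(28 - 36) - 2741) = 5629/(-32/(-8) - 2741) = 5629/(-⅛*(-32) - 2741) = 5629/(4 - 2741) = 5629/(-2737) = 5629*(-1/2737) = -5629/2737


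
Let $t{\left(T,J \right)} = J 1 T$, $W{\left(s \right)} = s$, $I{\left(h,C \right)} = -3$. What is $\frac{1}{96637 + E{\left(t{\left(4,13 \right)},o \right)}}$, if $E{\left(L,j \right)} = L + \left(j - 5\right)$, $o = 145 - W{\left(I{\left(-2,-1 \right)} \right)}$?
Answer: $\frac{1}{96832} \approx 1.0327 \cdot 10^{-5}$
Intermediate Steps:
$t{\left(T,J \right)} = J T$
$o = 148$ ($o = 145 - -3 = 145 + 3 = 148$)
$E{\left(L,j \right)} = -5 + L + j$ ($E{\left(L,j \right)} = L + \left(-5 + j\right) = -5 + L + j$)
$\frac{1}{96637 + E{\left(t{\left(4,13 \right)},o \right)}} = \frac{1}{96637 + \left(-5 + 13 \cdot 4 + 148\right)} = \frac{1}{96637 + \left(-5 + 52 + 148\right)} = \frac{1}{96637 + 195} = \frac{1}{96832}$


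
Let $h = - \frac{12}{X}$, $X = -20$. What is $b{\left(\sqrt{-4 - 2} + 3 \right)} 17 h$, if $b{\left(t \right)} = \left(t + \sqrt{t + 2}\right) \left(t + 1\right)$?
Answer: $\frac{306}{5} + \frac{204 \sqrt{5 + i \sqrt{6}}}{5} + \frac{357 i \sqrt{6}}{5} + \frac{51 i \sqrt{6} \sqrt{5 + i \sqrt{6}}}{5} \approx 141.67 + 254.06 i$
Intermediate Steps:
$h = \frac{3}{5}$ ($h = - \frac{12}{-20} = \left(-12\right) \left(- \frac{1}{20}\right) = \frac{3}{5} \approx 0.6$)
$b{\left(t \right)} = \left(1 + t\right) \left(t + \sqrt{2 + t}\right)$ ($b{\left(t \right)} = \left(t + \sqrt{2 + t}\right) \left(1 + t\right) = \left(1 + t\right) \left(t + \sqrt{2 + t}\right)$)
$b{\left(\sqrt{-4 - 2} + 3 \right)} 17 h = \left(\left(\sqrt{-4 - 2} + 3\right) + \left(\sqrt{-4 - 2} + 3\right)^{2} + \sqrt{2 + \left(\sqrt{-4 - 2} + 3\right)} + \left(\sqrt{-4 - 2} + 3\right) \sqrt{2 + \left(\sqrt{-4 - 2} + 3\right)}\right) 17 \cdot \frac{3}{5} = \left(\left(\sqrt{-6} + 3\right) + \left(\sqrt{-6} + 3\right)^{2} + \sqrt{2 + \left(\sqrt{-6} + 3\right)} + \left(\sqrt{-6} + 3\right) \sqrt{2 + \left(\sqrt{-6} + 3\right)}\right) 17 \cdot \frac{3}{5} = \left(\left(i \sqrt{6} + 3\right) + \left(i \sqrt{6} + 3\right)^{2} + \sqrt{2 + \left(i \sqrt{6} + 3\right)} + \left(i \sqrt{6} + 3\right) \sqrt{2 + \left(i \sqrt{6} + 3\right)}\right) 17 \cdot \frac{3}{5} = \left(\left(3 + i \sqrt{6}\right) + \left(3 + i \sqrt{6}\right)^{2} + \sqrt{2 + \left(3 + i \sqrt{6}\right)} + \left(3 + i \sqrt{6}\right) \sqrt{2 + \left(3 + i \sqrt{6}\right)}\right) 17 \cdot \frac{3}{5} = \left(\left(3 + i \sqrt{6}\right) + \left(3 + i \sqrt{6}\right)^{2} + \sqrt{5 + i \sqrt{6}} + \left(3 + i \sqrt{6}\right) \sqrt{5 + i \sqrt{6}}\right) 17 \cdot \frac{3}{5} = \left(\left(3 + i \sqrt{6}\right) + \left(3 + i \sqrt{6}\right)^{2} + \sqrt{5 + i \sqrt{6}} + \sqrt{5 + i \sqrt{6}} \left(3 + i \sqrt{6}\right)\right) 17 \cdot \frac{3}{5} = \left(3 + \left(3 + i \sqrt{6}\right)^{2} + \sqrt{5 + i \sqrt{6}} + i \sqrt{6} + \sqrt{5 + i \sqrt{6}} \left(3 + i \sqrt{6}\right)\right) 17 \cdot \frac{3}{5} = \left(51 + 17 \left(3 + i \sqrt{6}\right)^{2} + 17 \sqrt{5 + i \sqrt{6}} + 17 i \sqrt{6} + 17 \sqrt{5 + i \sqrt{6}} \left(3 + i \sqrt{6}\right)\right) \frac{3}{5} = \frac{153}{5} + \frac{51 \left(3 + i \sqrt{6}\right)^{2}}{5} + \frac{51 \sqrt{5 + i \sqrt{6}}}{5} + \frac{51 i \sqrt{6}}{5} + \frac{51 \sqrt{5 + i \sqrt{6}} \left(3 + i \sqrt{6}\right)}{5}$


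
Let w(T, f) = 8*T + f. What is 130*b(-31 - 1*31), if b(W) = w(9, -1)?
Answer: 9230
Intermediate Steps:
w(T, f) = f + 8*T
b(W) = 71 (b(W) = -1 + 8*9 = -1 + 72 = 71)
130*b(-31 - 1*31) = 130*71 = 9230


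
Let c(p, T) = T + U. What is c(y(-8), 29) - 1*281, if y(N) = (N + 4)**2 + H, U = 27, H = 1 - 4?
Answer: -225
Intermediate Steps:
H = -3
y(N) = -3 + (4 + N)**2 (y(N) = (N + 4)**2 - 3 = (4 + N)**2 - 3 = -3 + (4 + N)**2)
c(p, T) = 27 + T (c(p, T) = T + 27 = 27 + T)
c(y(-8), 29) - 1*281 = (27 + 29) - 1*281 = 56 - 281 = -225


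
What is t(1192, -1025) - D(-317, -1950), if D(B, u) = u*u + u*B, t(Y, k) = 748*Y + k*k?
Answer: -2478409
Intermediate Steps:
t(Y, k) = k² + 748*Y (t(Y, k) = 748*Y + k² = k² + 748*Y)
D(B, u) = u² + B*u
t(1192, -1025) - D(-317, -1950) = ((-1025)² + 748*1192) - (-1950)*(-317 - 1950) = (1050625 + 891616) - (-1950)*(-2267) = 1942241 - 1*4420650 = 1942241 - 4420650 = -2478409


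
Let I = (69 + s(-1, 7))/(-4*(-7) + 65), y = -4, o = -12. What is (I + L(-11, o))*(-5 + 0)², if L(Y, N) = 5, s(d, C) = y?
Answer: 13250/93 ≈ 142.47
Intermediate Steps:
s(d, C) = -4
I = 65/93 (I = (69 - 4)/(-4*(-7) + 65) = 65/(28 + 65) = 65/93 ≈ 0.69893)
(I + L(-11, o))*(-5 + 0)² = (65/93 + 5)*(-5 + 0)² = (530/93)*(-5)² = (530/93)*25 = 13250/93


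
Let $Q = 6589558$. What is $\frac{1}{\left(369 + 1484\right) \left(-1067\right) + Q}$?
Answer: $\frac{1}{4612407} \approx 2.1681 \cdot 10^{-7}$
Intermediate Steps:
$\frac{1}{\left(369 + 1484\right) \left(-1067\right) + Q} = \frac{1}{\left(369 + 1484\right) \left(-1067\right) + 6589558} = \frac{1}{1853 \left(-1067\right) + 6589558} = \frac{1}{-1977151 + 6589558} = \frac{1}{4612407}$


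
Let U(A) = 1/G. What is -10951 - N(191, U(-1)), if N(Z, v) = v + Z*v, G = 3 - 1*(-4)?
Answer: -76849/7 ≈ -10978.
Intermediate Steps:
G = 7 (G = 3 + 4 = 7)
U(A) = ⅐ (U(A) = 1/7 = ⅐)
-10951 - N(191, U(-1)) = -10951 - (1 + 191)/7 = -10951 - 192/7 = -76849/7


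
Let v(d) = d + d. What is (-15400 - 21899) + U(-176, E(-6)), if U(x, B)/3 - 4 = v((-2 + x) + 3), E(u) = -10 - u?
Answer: -38337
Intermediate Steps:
v(d) = 2*d
U(x, B) = 18 + 6*x (U(x, B) = 12 + 3*(2*((-2 + x) + 3)) = 12 + 3*(2*(1 + x)) = 12 + 3*(2 + 2*x) = 12 + (6 + 6*x) = 18 + 6*x)
(-15400 - 21899) + U(-176, E(-6)) = (-15400 - 21899) + (18 + 6*(-176)) = -37299 + (18 - 1056) = -37299 - 1038 = -38337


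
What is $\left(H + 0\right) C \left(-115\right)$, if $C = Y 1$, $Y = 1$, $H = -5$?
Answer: $575$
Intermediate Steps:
$C = 1$ ($C = 1 \cdot 1 = 1$)
$\left(H + 0\right) C \left(-115\right) = \left(-5 + 0\right) 1 \left(-115\right) = \left(-5\right) 1 \left(-115\right) = \left(-5\right) \left(-115\right) = 575$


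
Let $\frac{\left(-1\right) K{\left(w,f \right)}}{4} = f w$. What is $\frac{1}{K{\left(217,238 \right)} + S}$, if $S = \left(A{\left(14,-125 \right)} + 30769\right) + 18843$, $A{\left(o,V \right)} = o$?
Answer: $- \frac{1}{156958} \approx -6.3711 \cdot 10^{-6}$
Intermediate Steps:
$K{\left(w,f \right)} = - 4 f w$
$S = 49626$ ($S = \left(14 + 30769\right) + 18843 = 30783 + 18843 = 49626$)
$\frac{1}{K{\left(217,238 \right)} + S} = \frac{1}{\left(-4\right) 238 \cdot 217 + 49626} = \frac{1}{-206584 + 49626} = \frac{1}{-156958} = - \frac{1}{156958}$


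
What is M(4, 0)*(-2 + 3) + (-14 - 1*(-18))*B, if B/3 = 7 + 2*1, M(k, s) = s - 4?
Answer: 104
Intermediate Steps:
M(k, s) = -4 + s
B = 27 (B = 3*(7 + 2*1) = 3*(7 + 2) = 3*9 = 27)
M(4, 0)*(-2 + 3) + (-14 - 1*(-18))*B = (-4 + 0)*(-2 + 3) + (-14 - 1*(-18))*27 = -4*1 + (-14 + 18)*27 = -4 + 4*27 = -4 + 108 = 104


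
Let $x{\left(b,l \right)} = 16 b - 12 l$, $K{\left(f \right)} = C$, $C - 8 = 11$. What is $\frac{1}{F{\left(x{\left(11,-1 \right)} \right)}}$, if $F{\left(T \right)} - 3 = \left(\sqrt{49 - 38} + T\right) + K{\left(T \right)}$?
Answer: $\frac{210}{44089} - \frac{\sqrt{11}}{44089} \approx 0.0046879$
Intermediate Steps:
$C = 19$ ($C = 8 + 11 = 19$)
$K{\left(f \right)} = 19$
$x{\left(b,l \right)} = - 12 l + 16 b$
$F{\left(T \right)} = 22 + T + \sqrt{11}$ ($F{\left(T \right)} = 3 + \left(\left(\sqrt{49 - 38} + T\right) + 19\right) = 3 + \left(\left(\sqrt{11} + T\right) + 19\right) = 3 + \left(\left(T + \sqrt{11}\right) + 19\right) = 3 + \left(19 + T + \sqrt{11}\right) = 22 + T + \sqrt{11}$)
$\frac{1}{F{\left(x{\left(11,-1 \right)} \right)}} = \frac{1}{22 + \left(\left(-12\right) \left(-1\right) + 16 \cdot 11\right) + \sqrt{11}} = \frac{1}{22 + \left(12 + 176\right) + \sqrt{11}} = \frac{1}{22 + 188 + \sqrt{11}} = \frac{1}{210 + \sqrt{11}}$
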